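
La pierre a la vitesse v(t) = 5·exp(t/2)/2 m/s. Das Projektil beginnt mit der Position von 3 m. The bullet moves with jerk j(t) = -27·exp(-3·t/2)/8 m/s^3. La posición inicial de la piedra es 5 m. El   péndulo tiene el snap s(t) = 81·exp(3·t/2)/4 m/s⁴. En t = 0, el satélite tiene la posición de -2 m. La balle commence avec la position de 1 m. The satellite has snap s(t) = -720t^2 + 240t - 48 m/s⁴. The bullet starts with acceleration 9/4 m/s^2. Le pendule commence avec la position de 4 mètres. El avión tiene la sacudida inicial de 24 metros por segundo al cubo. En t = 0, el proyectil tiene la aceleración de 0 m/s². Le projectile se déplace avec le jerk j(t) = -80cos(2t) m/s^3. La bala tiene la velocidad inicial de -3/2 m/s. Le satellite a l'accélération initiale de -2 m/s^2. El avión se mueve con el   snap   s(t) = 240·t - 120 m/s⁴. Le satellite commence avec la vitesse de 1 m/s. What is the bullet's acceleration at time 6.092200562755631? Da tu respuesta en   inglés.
To solve this, we need to take 1 antiderivative of our jerk equation j(t) = -27·exp(-3·t/2)/8. Integrating jerk and using the initial condition a(0) = 9/4, we get a(t) = 9·exp(-3·t/2)/4. Using a(t) = 9·exp(-3·t/2)/4 and substituting t = 6.092200562755631, we find a = 0.000241807010334932.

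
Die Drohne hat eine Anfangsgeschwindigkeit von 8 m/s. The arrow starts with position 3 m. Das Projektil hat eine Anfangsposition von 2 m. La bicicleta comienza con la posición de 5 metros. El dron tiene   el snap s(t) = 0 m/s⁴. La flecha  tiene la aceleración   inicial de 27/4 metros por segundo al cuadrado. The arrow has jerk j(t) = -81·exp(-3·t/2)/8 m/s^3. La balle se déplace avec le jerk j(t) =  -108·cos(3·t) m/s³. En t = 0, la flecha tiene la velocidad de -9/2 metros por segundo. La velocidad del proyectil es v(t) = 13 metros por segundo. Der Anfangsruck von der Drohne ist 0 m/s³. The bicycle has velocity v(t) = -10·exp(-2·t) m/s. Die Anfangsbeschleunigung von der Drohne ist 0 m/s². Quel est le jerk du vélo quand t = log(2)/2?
Pour résoudre ceci, nous devons prendre 2 dérivées de notre équation de la vitesse v(t) = -10·exp(-2·t). En prenant d/dt de v(t), nous trouvons a(t) = 20·exp(-2·t). La dérivée de l'accélération donne le jerk: j(t) = -40·exp(-2·t). De l'équation du jerk j(t) = -40·exp(-2·t), nous substituons t = log(2)/2 pour obtenir j = -20.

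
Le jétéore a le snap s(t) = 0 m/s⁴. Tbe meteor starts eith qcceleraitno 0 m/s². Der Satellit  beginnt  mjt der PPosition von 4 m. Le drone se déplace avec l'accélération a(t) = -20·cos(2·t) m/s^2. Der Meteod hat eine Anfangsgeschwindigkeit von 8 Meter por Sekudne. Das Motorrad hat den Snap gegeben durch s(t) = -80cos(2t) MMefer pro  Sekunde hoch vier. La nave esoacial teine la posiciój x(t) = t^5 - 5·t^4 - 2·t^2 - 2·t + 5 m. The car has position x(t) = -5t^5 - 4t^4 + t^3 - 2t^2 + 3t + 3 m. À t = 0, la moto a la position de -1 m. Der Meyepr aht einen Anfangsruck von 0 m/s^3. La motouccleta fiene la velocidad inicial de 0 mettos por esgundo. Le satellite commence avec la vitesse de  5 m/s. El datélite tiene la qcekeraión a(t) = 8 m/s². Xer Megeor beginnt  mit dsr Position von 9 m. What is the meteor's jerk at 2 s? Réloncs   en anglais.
To solve this, we need to take 1 integral of our snap equation s(t) = 0. Finding the integral of s(t) and using j(0) = 0: j(t) = 0. From the given jerk equation j(t) = 0, we substitute t = 2 to get j = 0.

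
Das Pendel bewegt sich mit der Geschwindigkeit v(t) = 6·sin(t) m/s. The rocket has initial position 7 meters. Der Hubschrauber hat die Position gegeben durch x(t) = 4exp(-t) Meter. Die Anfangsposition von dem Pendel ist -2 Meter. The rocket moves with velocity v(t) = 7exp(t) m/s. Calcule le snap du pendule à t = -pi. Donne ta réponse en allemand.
Wir müssen unsere Gleichung für die Geschwindigkeit v(t) = 6·sin(t) 3-mal ableiten. Die Ableitung von der Geschwindigkeit ergibt die Beschleunigung: a(t) = 6·cos(t). Durch Ableiten von der Beschleunigung erhalten wir den Ruck: j(t) = -6·sin(t). Durch Ableiten von dem Ruck erhalten wir den Snap: s(t) = -6·cos(t). Mit s(t) = -6·cos(t) und Einsetzen von t = -pi, finden wir s = 6.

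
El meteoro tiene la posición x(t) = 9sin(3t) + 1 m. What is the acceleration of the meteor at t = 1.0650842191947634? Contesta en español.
Partiendo de la posición x(t) = 9·sin(3·t) + 1, tomamos 2 derivadas. La derivada de la posición da la velocidad: v(t) = 27·cos(3·t). La derivada de la velocidad da la aceleración: a(t) = -81·sin(3·t). Usando a(t) = -81·sin(3·t) y sustituyendo t = 1.0650842191947634, encontramos a = 4.34437476040259.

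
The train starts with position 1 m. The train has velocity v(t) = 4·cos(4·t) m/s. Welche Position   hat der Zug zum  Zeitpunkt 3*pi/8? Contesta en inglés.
We must find the integral of our velocity equation v(t) = 4·cos(4·t) 1 time. Finding the antiderivative of v(t) and using x(0) = 1: x(t) = sin(4·t) + 1. From the given position equation x(t) = sin(4·t) + 1, we substitute t = 3*pi/8 to get x = 0.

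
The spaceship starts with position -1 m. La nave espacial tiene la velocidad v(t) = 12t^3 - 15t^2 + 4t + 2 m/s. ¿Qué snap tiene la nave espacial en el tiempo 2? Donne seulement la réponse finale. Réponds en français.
À t = 2, s = 72.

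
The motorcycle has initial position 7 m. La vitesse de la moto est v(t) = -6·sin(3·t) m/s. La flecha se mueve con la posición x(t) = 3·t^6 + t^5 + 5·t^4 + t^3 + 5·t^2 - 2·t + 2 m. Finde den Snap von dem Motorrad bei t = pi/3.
Um dies zu lösen, müssen wir 3 Ableitungen unserer Gleichung für die Geschwindigkeit v(t) = -6·sin(3·t) nehmen. Durch Ableiten von der Geschwindigkeit erhalten wir die Beschleunigung: a(t) = -18·cos(3·t). Die Ableitung von der Beschleunigung ergibt den Ruck: j(t) = 54·sin(3·t). Die Ableitung von dem Ruck ergibt den Snap: s(t) = 162·cos(3·t). Wir haben den Snap s(t) = 162·cos(3·t). Durch Einsetzen von t = pi/3: s(pi/3) = -162.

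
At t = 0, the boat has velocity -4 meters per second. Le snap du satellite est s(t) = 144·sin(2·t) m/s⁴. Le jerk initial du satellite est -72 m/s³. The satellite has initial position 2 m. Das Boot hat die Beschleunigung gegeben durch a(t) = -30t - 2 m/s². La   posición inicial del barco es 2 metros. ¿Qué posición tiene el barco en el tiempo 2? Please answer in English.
To solve this, we need to take 2 antiderivatives of our acceleration equation a(t) = -30·t - 2. The integral of acceleration is velocity. Using v(0) = -4, we get v(t) = -15·t^2 - 2·t - 4. Finding the antiderivative of v(t) and using x(0) = 2: x(t) = -5·t^3 - t^2 - 4·t + 2. We have position x(t) = -5·t^3 - t^2 - 4·t + 2. Substituting t = 2: x(2) = -50.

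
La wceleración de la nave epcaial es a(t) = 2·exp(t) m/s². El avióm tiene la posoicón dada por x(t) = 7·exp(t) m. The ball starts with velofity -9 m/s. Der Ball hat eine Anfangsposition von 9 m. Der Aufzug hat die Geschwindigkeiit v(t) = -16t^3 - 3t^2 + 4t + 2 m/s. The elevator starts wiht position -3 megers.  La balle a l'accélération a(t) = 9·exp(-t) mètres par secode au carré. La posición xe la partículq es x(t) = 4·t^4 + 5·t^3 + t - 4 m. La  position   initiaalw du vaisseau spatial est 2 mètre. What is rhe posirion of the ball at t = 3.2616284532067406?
We must find the integral of our acceleration equation a(t) = 9·exp(-t) 2 times. The integral of acceleration, with v(0) = -9, gives velocity: v(t) = -9·exp(-t). Integrating velocity and using the initial condition x(0) = 9, we get x(t) = 9·exp(-t). From the given position equation x(t) = 9·exp(-t), we substitute t = 3.2616284532067406 to get x = 0.344933416623654.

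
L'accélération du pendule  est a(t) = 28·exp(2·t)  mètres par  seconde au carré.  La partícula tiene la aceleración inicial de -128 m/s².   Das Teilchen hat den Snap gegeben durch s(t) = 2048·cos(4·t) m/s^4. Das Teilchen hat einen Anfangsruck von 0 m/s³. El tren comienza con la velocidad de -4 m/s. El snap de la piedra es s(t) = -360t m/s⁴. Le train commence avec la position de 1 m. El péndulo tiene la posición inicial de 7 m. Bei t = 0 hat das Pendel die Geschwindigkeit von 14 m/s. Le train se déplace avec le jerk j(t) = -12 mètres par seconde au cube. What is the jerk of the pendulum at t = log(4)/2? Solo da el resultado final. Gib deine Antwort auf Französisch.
Le jerk à t = log(4)/2 est j = 224.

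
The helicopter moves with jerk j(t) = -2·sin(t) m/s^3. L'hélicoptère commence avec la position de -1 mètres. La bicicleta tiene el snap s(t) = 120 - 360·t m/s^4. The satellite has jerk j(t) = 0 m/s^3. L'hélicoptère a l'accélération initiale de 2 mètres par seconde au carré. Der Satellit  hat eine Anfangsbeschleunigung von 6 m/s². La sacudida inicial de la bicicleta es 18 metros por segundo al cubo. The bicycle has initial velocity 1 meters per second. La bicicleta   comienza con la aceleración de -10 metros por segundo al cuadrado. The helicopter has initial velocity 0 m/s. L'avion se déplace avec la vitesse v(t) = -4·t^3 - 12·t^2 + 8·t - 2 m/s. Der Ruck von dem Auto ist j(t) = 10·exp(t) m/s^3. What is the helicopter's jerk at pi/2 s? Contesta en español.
Usando j(t) = -2·sin(t) y sustituyendo t = pi/2, encontramos j = -2.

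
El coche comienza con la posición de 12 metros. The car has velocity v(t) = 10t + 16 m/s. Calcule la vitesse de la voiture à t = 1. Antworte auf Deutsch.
Mit v(t) = 10·t + 16 und Einsetzen von t = 1, finden wir v = 26.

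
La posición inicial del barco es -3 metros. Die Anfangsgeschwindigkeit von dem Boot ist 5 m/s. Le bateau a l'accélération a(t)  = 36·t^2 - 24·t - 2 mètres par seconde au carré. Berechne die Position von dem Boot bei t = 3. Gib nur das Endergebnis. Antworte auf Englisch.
x(3) = 138.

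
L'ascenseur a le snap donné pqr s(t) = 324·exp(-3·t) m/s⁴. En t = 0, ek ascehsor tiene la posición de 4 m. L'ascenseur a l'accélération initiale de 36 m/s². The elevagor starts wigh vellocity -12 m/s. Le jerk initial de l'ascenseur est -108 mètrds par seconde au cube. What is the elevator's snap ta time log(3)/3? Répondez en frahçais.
De l'équation du snap s(t) = 324·exp(-3·t), nous substituons t = log(3)/3 pour obtenir s = 108.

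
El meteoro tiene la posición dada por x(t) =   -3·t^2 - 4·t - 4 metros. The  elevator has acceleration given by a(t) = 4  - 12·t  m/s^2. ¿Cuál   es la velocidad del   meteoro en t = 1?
Para resolver esto, necesitamos tomar 1 derivada de nuestra ecuación de la posición x(t) = -3·t^2 - 4·t - 4. La derivada de la posición da la velocidad: v(t) = -6·t - 4. De la ecuación de la velocidad v(t) = -6·t - 4, sustituimos t = 1 para obtener v = -10.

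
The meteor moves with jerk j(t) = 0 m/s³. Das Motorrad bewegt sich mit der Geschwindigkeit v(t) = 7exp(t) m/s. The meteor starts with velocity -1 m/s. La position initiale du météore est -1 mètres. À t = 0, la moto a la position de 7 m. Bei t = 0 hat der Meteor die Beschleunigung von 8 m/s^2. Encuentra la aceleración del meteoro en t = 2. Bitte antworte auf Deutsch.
Wir müssen das Integral unserer Gleichung für den Ruck j(t) = 0 1-mal finden. Durch Integration von dem Ruck und Verwendung der Anfangsbedingung a(0) = 8, erhalten wir a(t) = 8. Wir haben die Beschleunigung a(t) = 8. Durch Einsetzen von t = 2: a(2) = 8.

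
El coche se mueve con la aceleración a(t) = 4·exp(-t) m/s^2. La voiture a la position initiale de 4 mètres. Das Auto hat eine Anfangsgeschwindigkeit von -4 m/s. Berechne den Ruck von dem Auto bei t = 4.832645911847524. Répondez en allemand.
Wir müssen unsere Gleichung für die Beschleunigung a(t) = 4·exp(-t) 1-mal ableiten. Durch Ableiten von der Beschleunigung erhalten wir den Ruck: j(t) = -4·exp(-t). Aus der Gleichung für den Ruck j(t) = -4·exp(-t), setzen wir t = 4.832645911847524 ein und erhalten j = -0.0318616702651755.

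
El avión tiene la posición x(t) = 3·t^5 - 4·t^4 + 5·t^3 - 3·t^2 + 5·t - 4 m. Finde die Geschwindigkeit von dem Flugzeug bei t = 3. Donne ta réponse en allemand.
Wir müssen unsere Gleichung für die Position x(t) = 3·t^5 - 4·t^4 + 5·t^3 - 3·t^2 + 5·t - 4 1-mal ableiten. Durch Ableiten von der Position erhalten wir die Geschwindigkeit: v(t) = 15·t^4 - 16·t^3 + 15·t^2 - 6·t + 5. Mit v(t) = 15·t^4 - 16·t^3 + 15·t^2 - 6·t + 5 und Einsetzen von t = 3, finden wir v = 905.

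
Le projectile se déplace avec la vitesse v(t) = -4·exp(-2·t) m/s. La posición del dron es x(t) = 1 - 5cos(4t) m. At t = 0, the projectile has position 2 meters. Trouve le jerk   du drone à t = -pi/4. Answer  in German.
Ausgehend von der Position x(t) = 1 - 5·cos(4·t), nehmen wir 3 Ableitungen. Die Ableitung von der Position ergibt die Geschwindigkeit: v(t) = 20·sin(4·t). Die Ableitung von der Geschwindigkeit ergibt die Beschleunigung: a(t) = 80·cos(4·t). Mit d/dt von a(t) finden wir j(t) = -320·sin(4·t). Mit j(t) = -320·sin(4·t) und Einsetzen von t = -pi/4, finden wir j = 0.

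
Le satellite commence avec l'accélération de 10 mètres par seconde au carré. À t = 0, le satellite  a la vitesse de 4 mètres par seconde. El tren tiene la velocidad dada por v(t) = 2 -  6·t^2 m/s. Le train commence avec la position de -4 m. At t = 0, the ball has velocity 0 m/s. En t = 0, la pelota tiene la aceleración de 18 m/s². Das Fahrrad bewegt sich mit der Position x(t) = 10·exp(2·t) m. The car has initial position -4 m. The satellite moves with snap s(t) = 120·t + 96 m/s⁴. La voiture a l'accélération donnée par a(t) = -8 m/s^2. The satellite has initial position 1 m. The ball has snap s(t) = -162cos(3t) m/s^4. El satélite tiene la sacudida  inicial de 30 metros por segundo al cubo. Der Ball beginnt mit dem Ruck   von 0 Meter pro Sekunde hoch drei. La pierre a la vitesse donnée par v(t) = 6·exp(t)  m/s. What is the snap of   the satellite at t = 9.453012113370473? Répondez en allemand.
Mit s(t) = 120·t + 96 und Einsetzen von t = 9.453012113370473, finden wir s = 1230.36145360446.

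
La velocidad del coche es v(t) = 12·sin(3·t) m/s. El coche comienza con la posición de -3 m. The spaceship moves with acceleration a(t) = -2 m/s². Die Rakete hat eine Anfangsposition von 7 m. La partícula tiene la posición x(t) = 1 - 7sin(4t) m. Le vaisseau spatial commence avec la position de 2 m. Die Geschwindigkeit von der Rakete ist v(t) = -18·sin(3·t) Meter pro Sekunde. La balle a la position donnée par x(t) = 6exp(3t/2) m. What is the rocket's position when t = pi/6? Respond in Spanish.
Para resolver esto, necesitamos tomar 1 antiderivada de nuestra ecuación de la velocidad v(t) = -18·sin(3·t). La integral de la velocidad, con x(0) = 7, da la posición: x(t) = 6·cos(3·t) + 1. De la ecuación de la posición x(t) = 6·cos(3·t) + 1, sustituimos t = pi/6 para obtener x = 1.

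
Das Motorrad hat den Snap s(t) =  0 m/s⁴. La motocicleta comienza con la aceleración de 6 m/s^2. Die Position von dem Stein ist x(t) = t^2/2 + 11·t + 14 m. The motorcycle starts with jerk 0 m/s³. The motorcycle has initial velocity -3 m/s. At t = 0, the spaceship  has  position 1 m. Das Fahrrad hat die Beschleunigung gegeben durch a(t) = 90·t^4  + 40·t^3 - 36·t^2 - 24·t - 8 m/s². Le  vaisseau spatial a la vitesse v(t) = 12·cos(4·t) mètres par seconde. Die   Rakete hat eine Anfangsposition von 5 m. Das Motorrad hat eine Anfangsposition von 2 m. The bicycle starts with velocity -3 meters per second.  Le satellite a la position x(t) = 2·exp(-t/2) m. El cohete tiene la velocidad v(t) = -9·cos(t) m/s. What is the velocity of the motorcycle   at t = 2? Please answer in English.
Starting from snap s(t) = 0, we take 3 antiderivatives. The antiderivative of snap is jerk. Using j(0) = 0, we get j(t) = 0. Taking ∫j(t)dt and applying a(0) = 6, we find a(t) = 6. The antiderivative of acceleration is velocity. Using v(0) = -3, we get v(t) = 6·t - 3. We have velocity v(t) = 6·t - 3. Substituting t = 2: v(2) = 9.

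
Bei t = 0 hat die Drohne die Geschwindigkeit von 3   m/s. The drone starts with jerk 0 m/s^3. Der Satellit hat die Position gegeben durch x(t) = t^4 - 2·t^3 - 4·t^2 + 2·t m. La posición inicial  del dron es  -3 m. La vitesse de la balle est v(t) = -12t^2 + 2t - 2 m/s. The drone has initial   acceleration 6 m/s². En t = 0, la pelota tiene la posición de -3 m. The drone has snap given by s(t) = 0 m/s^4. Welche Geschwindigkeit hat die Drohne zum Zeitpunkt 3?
Ausgehend von dem Snap s(t) = 0, nehmen wir 3 Stammfunktionen. Das Integral von dem Snap, mit j(0) = 0, ergibt den Ruck: j(t) = 0. Die Stammfunktion von dem Ruck, mit a(0) = 6, ergibt die Beschleunigung: a(t) = 6. Durch Integration von der Beschleunigung und Verwendung der Anfangsbedingung v(0) = 3, erhalten wir v(t) = 6·t + 3. Aus der Gleichung für die Geschwindigkeit v(t) = 6·t + 3, setzen wir t = 3 ein und erhalten v = 21.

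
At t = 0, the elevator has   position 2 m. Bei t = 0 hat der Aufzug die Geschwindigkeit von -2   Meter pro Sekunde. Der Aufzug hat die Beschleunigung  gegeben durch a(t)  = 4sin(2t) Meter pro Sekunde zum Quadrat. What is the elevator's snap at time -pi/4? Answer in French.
Nous devons dériver notre équation de l'accélération a(t) = 4·sin(2·t) 2 fois. En dérivant l'accélération, nous obtenons le jerk: j(t) = 8·cos(2·t). En prenant d/dt de j(t), nous trouvons s(t) = -16·sin(2·t). Nous avons le snap s(t) = -16·sin(2·t). En substituant t = -pi/4: s(-pi/4) = 16.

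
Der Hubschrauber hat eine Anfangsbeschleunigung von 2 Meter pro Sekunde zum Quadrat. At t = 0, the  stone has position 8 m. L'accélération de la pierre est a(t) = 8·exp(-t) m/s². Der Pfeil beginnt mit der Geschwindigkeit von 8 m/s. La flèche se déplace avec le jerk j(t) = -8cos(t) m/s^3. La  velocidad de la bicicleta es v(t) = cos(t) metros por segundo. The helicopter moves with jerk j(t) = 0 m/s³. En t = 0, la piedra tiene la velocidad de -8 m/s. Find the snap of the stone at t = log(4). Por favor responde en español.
Para resolver esto, necesitamos tomar 2 derivadas de nuestra ecuación de la aceleración a(t) = 8·exp(-t). Tomando d/dt de a(t), encontramos j(t) = -8·exp(-t). La derivada de la sacudida da el snap: s(t) = 8·exp(-t). Tenemos el snap s(t) = 8·exp(-t). Sustituyendo t = log(4): s(log(4)) = 2.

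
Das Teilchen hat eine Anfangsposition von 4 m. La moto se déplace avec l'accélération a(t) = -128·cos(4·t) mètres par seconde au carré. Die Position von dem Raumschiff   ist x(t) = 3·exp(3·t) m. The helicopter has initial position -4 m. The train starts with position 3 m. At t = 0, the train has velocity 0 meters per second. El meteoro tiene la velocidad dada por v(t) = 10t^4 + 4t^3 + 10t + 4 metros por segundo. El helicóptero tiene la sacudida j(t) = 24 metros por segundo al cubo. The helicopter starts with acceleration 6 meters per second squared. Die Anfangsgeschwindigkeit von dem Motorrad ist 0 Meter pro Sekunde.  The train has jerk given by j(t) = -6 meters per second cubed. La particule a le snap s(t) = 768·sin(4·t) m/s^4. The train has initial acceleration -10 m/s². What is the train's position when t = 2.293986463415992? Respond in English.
Starting from jerk j(t) = -6, we take 3 integrals. Taking ∫j(t)dt and applying a(0) = -10, we find a(t) = -6·t - 10. Integrating acceleration and using the initial condition v(0) = 0, we get v(t) = t·(-3·t - 10). Finding the antiderivative of v(t) and using x(0) = 3: x(t) = -t^3 - 5·t^2 + 3. From the given position equation x(t) = -t^3 - 5·t^2 + 3, we substitute t = 2.293986463415992 to get x = -35.3836839507191.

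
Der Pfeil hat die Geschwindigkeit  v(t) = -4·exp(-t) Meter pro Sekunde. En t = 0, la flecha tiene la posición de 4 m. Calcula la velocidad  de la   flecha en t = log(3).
Tenemos la velocidad v(t) = -4·exp(-t). Sustituyendo t = log(3): v(log(3)) = -4/3.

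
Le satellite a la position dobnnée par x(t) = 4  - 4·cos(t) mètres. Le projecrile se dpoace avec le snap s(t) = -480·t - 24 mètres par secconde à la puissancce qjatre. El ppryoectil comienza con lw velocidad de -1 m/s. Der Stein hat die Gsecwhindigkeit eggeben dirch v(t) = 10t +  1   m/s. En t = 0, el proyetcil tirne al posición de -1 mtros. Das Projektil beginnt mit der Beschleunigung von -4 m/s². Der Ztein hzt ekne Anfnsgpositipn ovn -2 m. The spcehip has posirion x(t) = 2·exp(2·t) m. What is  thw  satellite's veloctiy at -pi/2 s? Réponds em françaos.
Pour résoudre ceci, nous devons prendre 1 dérivée de notre équation de la position x(t) = 4 - 4·cos(t). En prenant d/dt de x(t), nous trouvons v(t) = 4·sin(t). Nous avons la vitesse v(t) = 4·sin(t). En substituant t = -pi/2: v(-pi/2) = -4.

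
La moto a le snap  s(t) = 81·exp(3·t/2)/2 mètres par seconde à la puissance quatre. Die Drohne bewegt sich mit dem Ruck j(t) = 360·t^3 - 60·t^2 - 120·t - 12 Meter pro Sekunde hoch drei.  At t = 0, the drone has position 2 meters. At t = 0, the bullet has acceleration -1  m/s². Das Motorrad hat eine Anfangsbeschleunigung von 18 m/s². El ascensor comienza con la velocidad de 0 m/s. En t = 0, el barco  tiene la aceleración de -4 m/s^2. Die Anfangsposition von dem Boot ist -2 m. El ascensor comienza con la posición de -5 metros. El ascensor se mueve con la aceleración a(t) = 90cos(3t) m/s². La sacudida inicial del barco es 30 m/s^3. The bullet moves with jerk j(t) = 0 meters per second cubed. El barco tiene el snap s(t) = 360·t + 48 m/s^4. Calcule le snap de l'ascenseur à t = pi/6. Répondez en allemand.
Ausgehend von der Beschleunigung a(t) = 90·cos(3·t), nehmen wir 2 Ableitungen. Mit d/dt von a(t) finden wir j(t) = -270·sin(3·t). Die Ableitung von dem Ruck ergibt den Snap: s(t) = -810·cos(3·t). Aus der Gleichung für den Snap s(t) = -810·cos(3·t), setzen wir t = pi/6 ein und erhalten s = 0.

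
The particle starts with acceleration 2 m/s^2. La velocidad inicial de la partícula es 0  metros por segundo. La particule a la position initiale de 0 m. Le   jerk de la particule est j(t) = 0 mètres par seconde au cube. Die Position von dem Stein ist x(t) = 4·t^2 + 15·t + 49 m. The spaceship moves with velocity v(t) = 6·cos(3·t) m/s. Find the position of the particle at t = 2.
We must find the integral of our jerk equation j(t) = 0 3 times. Finding the antiderivative of j(t) and using a(0) = 2: a(t) = 2. The integral of acceleration is velocity. Using v(0) = 0, we get v(t) = 2·t. The integral of velocity is position. Using x(0) = 0, we get x(t) = t^2. Using x(t) = t^2 and substituting t = 2, we find x = 4.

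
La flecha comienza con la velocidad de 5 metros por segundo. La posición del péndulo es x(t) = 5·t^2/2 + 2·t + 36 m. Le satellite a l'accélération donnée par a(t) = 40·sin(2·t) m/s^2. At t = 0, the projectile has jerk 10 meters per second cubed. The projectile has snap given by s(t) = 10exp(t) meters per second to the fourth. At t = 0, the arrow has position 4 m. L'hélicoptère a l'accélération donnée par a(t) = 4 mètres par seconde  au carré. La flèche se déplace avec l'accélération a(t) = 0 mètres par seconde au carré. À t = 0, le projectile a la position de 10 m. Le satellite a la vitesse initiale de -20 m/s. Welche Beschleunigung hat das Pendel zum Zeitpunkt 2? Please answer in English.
To solve this, we need to take 2 derivatives of our position equation x(t) = 5·t^2/2 + 2·t + 36. Taking d/dt of x(t), we find v(t) = 5·t + 2. The derivative of velocity gives acceleration: a(t) = 5. Using a(t) = 5 and substituting t = 2, we find a = 5.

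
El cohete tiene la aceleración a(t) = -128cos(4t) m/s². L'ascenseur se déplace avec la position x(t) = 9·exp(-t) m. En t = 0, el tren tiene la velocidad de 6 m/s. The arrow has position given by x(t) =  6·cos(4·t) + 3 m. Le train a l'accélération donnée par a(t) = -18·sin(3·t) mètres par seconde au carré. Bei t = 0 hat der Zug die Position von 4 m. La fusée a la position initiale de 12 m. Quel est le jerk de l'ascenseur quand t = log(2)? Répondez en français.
Pour résoudre ceci, nous devons prendre 3 dérivées de notre équation de la position x(t) = 9·exp(-t). En prenant d/dt de x(t), nous trouvons v(t) = -9·exp(-t). La dérivée de la vitesse donne l'accélération: a(t) = 9·exp(-t). En dérivant l'accélération, nous obtenons le jerk: j(t) = -9·exp(-t). En utilisant j(t) = -9·exp(-t) et en substituant t = log(2), nous trouvons j = -9/2.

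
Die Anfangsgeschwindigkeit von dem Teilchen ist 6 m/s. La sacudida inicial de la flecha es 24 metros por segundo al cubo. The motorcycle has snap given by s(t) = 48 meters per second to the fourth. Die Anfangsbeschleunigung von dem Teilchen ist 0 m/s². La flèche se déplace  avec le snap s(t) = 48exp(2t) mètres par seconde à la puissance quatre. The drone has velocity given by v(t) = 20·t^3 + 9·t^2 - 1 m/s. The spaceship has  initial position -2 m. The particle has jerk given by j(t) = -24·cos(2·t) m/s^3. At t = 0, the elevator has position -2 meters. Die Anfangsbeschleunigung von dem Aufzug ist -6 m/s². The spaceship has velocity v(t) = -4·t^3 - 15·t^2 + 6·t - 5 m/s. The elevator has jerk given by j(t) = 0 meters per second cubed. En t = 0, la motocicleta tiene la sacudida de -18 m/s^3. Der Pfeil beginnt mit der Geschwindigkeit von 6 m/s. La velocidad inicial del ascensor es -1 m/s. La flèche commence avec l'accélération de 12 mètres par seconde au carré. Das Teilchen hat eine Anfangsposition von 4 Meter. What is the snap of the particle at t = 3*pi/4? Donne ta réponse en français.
En partant du jerk j(t) = -24·cos(2·t), nous prenons 1 dérivée. La dérivée du jerk donne le snap: s(t) = 48·sin(2·t). De l'équation du snap s(t) = 48·sin(2·t), nous substituons t = 3*pi/4 pour obtenir s = -48.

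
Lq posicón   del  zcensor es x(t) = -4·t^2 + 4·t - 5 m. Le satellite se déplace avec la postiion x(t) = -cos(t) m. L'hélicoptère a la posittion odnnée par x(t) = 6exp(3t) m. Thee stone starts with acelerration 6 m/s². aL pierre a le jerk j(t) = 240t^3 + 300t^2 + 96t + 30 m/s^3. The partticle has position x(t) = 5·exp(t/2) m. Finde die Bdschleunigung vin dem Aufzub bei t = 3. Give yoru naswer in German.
Wir müssen unsere Gleichung für die Position x(t) = -4·t^2 + 4·t - 5 2-mal ableiten. Mit d/dt von x(t) finden wir v(t) = 4 - 8·t. Mit d/dt von v(t) finden wir a(t) = -8. Aus der Gleichung für die Beschleunigung a(t) = -8, setzen wir t = 3 ein und erhalten a = -8.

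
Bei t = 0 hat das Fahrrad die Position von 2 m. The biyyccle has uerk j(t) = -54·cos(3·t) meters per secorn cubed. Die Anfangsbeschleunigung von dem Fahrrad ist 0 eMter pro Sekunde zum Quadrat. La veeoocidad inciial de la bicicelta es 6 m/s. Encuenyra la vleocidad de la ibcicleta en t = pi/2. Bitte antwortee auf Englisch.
We need to integrate our jerk equation j(t) = -54·cos(3·t) 2 times. Integrating jerk and using the initial condition a(0) = 0, we get a(t) = -18·sin(3·t). The antiderivative of acceleration, with v(0) = 6, gives velocity: v(t) = 6·cos(3·t). Using v(t) = 6·cos(3·t) and substituting t = pi/2, we find v = 0.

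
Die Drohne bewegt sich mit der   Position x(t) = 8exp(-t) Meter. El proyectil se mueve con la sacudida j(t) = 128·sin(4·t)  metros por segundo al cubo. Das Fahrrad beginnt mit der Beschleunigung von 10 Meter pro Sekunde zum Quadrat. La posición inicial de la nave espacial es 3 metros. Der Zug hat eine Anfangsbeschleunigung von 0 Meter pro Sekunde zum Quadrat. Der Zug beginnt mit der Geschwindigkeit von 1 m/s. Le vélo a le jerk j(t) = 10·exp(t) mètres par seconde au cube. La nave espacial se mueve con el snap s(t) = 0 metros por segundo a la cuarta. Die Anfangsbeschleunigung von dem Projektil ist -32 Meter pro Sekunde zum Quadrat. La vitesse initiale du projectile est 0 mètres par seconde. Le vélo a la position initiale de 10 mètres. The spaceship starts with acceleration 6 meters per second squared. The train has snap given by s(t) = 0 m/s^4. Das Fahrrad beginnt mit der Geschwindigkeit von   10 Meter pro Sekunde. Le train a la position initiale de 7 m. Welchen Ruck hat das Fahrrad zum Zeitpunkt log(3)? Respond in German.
Aus der Gleichung für den Ruck j(t) = 10·exp(t), setzen wir t = log(3) ein und erhalten j = 30.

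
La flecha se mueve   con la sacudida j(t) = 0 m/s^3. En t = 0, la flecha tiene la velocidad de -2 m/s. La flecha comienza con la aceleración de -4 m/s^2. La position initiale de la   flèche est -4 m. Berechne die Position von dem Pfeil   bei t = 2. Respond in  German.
Wir müssen unsere Gleichung für den Ruck j(t) = 0 3-mal integrieren. Das Integral von dem Ruck, mit a(0) = -4, ergibt die Beschleunigung: a(t) = -4. Durch Integration von der Beschleunigung und Verwendung der Anfangsbedingung v(0) = -2, erhalten wir v(t) = -4·t - 2. Die Stammfunktion von der Geschwindigkeit, mit x(0) = -4, ergibt die Position: x(t) = -2·t^2 - 2·t - 4. Wir haben die Position x(t) = -2·t^2 - 2·t - 4. Durch Einsetzen von t = 2: x(2) = -16.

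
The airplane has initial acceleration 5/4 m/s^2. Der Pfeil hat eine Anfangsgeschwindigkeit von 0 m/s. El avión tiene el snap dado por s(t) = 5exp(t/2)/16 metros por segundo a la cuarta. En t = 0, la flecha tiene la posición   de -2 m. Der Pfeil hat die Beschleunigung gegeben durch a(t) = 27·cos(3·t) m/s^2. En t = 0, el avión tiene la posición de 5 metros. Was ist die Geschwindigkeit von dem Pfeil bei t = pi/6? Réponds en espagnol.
Partiendo de la aceleración a(t) = 27·cos(3·t), tomamos 1 integral. Integrando la aceleración y usando la condición inicial v(0) = 0, obtenemos v(t) = 9·sin(3·t). Usando v(t) = 9·sin(3·t) y sustituyendo t = pi/6, encontramos v = 9.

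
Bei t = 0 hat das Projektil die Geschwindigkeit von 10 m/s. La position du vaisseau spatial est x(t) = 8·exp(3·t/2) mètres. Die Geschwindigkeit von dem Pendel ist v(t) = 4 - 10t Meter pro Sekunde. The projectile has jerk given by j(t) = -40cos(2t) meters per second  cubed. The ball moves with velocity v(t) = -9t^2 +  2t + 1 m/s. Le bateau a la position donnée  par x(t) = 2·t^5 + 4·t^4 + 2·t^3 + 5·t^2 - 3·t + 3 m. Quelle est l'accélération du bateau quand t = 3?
Pour résoudre ceci, nous devons prendre 2 dérivées de notre équation de la position x(t) = 2·t^5 + 4·t^4 + 2·t^3 + 5·t^2 - 3·t + 3. En prenant d/dt de x(t), nous trouvons v(t) = 10·t^4 + 16·t^3 + 6·t^2 + 10·t - 3. En dérivant la vitesse, nous obtenons l'accélération: a(t) = 40·t^3 + 48·t^2 + 12·t + 10. Nous avons l'accélération a(t) = 40·t^3 + 48·t^2 + 12·t + 10. En substituant t = 3: a(3) = 1558.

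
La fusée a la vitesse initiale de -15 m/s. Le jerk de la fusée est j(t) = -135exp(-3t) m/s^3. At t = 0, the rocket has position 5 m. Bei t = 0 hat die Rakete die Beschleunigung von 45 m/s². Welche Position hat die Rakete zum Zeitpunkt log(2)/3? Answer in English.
To solve this, we need to take 3 antiderivatives of our jerk equation j(t) = -135·exp(-3·t). The antiderivative of jerk, with a(0) = 45, gives acceleration: a(t) = 45·exp(-3·t). The integral of acceleration, with v(0) = -15, gives velocity: v(t) = -15·exp(-3·t). Taking ∫v(t)dt and applying x(0) = 5, we find x(t) = 5·exp(-3·t). From the given position equation x(t) = 5·exp(-3·t), we substitute t = log(2)/3 to get x = 5/2.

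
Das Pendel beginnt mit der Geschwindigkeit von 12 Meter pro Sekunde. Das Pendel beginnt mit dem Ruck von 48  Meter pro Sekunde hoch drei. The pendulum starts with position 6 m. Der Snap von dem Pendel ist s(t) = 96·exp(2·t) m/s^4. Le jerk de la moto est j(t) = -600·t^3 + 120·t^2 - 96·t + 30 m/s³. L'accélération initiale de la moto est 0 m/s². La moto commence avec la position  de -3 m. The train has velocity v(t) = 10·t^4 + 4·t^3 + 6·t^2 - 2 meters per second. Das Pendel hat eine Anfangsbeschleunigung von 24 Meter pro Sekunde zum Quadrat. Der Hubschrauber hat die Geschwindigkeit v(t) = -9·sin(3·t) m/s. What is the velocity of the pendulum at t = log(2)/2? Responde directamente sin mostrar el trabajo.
The velocity at t = log(2)/2 is v = 24.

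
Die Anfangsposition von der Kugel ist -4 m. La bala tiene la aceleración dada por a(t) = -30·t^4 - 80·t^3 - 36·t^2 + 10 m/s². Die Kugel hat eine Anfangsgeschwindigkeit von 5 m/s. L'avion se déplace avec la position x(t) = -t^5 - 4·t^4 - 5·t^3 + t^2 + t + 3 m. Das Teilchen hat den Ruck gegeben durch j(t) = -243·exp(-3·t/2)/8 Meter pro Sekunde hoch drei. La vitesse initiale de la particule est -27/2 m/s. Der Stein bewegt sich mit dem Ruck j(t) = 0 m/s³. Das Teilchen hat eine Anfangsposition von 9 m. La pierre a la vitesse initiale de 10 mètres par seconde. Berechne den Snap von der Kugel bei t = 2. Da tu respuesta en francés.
Nous devons dériver notre équation de l'accélération a(t) = -30·t^4 - 80·t^3 - 36·t^2 + 10 2 fois. En dérivant l'accélération, nous obtenons le jerk: j(t) = -120·t^3 - 240·t^2 - 72·t. La dérivée du jerk donne le snap: s(t) = -360·t^2 - 480·t - 72. En utilisant s(t) = -360·t^2 - 480·t - 72 et en substituant t = 2, nous trouvons s = -2472.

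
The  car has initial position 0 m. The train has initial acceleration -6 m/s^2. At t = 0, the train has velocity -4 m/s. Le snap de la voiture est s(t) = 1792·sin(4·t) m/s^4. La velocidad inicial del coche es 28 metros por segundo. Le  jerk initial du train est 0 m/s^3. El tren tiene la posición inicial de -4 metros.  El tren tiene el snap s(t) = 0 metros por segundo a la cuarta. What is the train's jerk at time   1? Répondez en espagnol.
Debemos encontrar la integral de nuestra ecuación del snap s(t) = 0 1 vez. Integrando el snap y usando la condición inicial j(0) = 0, obtenemos j(t) = 0. De la ecuación de la sacudida j(t) = 0, sustituimos t = 1 para obtener j = 0.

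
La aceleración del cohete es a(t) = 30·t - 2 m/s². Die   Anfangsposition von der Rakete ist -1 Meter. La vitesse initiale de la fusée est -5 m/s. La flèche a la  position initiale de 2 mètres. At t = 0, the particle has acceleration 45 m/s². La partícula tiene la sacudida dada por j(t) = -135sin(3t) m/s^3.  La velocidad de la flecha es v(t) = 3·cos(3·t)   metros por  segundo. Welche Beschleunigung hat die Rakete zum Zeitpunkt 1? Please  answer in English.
We have acceleration a(t) = 30·t - 2. Substituting t = 1: a(1) = 28.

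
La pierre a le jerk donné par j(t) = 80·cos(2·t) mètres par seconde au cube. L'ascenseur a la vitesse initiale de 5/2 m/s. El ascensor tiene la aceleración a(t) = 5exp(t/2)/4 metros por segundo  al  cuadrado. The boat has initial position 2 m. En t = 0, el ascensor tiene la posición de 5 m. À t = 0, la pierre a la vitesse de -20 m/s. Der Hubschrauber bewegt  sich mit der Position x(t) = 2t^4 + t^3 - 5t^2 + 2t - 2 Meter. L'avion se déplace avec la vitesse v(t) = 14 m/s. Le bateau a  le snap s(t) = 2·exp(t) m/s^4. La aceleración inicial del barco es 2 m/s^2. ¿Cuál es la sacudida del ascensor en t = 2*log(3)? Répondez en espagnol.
Debemos derivar nuestra ecuación de la aceleración a(t) = 5·exp(t/2)/4 1 vez. Derivando la aceleración, obtenemos la sacudida: j(t) = 5·exp(t/2)/8. Tenemos la sacudida j(t) = 5·exp(t/2)/8. Sustituyendo t = 2*log(3): j(2*log(3)) = 15/8.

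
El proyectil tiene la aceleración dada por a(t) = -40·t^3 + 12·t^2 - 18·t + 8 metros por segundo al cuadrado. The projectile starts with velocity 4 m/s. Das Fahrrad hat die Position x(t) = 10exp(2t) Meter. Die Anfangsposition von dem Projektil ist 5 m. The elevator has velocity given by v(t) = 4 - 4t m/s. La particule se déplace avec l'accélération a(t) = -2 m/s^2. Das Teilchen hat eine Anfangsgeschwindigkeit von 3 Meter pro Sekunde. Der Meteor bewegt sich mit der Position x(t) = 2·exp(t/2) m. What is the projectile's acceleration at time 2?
From the given acceleration equation a(t) = -40·t^3 + 12·t^2 - 18·t + 8, we substitute t = 2 to get a = -300.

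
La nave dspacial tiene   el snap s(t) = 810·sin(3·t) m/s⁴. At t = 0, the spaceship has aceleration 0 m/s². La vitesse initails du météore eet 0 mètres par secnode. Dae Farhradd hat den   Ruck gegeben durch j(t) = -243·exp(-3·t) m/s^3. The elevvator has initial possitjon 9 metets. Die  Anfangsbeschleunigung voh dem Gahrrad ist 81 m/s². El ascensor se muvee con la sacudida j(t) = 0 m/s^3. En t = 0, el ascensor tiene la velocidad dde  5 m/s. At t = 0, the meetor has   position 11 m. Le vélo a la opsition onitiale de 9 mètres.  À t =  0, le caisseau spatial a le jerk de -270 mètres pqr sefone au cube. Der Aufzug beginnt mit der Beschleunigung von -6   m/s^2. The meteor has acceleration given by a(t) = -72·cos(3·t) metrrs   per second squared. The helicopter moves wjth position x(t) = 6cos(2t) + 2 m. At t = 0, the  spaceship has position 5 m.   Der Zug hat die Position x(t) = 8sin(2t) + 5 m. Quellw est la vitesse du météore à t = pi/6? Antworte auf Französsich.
Nous devons intégrer notre équation de l'accélération a(t) = -72·cos(3·t) 1 fois. En intégrant l'accélération et en utilisant la condition initiale v(0) = 0, nous obtenons v(t) = -24·sin(3·t). Nous avons la vitesse v(t) = -24·sin(3·t). En substituant t = pi/6: v(pi/6) = -24.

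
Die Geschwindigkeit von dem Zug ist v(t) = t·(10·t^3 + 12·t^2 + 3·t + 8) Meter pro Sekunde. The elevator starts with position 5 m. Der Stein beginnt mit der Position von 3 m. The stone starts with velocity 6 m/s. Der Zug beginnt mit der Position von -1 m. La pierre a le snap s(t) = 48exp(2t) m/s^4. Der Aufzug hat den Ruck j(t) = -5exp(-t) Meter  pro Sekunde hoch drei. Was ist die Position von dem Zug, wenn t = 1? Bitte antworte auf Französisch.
En partant de la vitesse v(t) = t·(10·t^3 + 12·t^2 + 3·t + 8), nous prenons 1 primitive. La primitive de la vitesse est la position. En utilisant x(0) = -1, nous obtenons x(t) = 2·t^5 + 3·t^4 + t^3 + 4·t^2 - 1. Nous avons la position x(t) = 2·t^5 + 3·t^4 + t^3 + 4·t^2 - 1. En substituant t = 1: x(1) = 9.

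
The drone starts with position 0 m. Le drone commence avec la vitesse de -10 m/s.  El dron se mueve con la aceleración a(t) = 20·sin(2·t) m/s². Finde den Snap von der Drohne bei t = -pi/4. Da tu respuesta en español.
Partiendo de la aceleración a(t) = 20·sin(2·t), tomamos 2 derivadas. Tomando d/dt de a(t), encontramos j(t) = 40·cos(2·t). Derivando la sacudida, obtenemos el snap: s(t) = -80·sin(2·t). Tenemos el snap s(t) = -80·sin(2·t). Sustituyendo t = -pi/4: s(-pi/4) = 80.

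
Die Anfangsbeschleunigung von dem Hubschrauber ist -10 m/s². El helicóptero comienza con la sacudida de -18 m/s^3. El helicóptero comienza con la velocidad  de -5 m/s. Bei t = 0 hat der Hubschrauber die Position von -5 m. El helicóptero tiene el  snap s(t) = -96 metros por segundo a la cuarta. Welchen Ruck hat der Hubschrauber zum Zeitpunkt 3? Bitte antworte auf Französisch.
En partant du snap s(t) = -96, nous prenons 1 intégrale. La primitive du snap, avec j(0) = -18, donne le jerk: j(t) = -96·t - 18. En utilisant j(t) = -96·t - 18 et en substituant t = 3, nous trouvons j = -306.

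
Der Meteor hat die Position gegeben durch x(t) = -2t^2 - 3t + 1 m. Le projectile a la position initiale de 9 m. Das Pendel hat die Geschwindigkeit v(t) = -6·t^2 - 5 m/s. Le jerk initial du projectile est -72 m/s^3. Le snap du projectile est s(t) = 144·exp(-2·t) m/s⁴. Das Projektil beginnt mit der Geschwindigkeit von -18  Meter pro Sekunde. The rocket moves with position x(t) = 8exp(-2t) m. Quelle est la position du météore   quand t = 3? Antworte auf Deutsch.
Aus der Gleichung für die Position x(t) = -2·t^2 - 3·t + 1, setzen wir t = 3 ein und erhalten x = -26.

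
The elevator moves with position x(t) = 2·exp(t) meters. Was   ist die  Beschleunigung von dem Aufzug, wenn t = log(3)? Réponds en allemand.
Um dies zu lösen, müssen wir 2 Ableitungen unserer Gleichung für die Position x(t) = 2·exp(t) nehmen. Mit d/dt von x(t) finden wir v(t) = 2·exp(t). Die Ableitung von der Geschwindigkeit ergibt die Beschleunigung: a(t) = 2·exp(t). Wir haben die Beschleunigung a(t) = 2·exp(t). Durch Einsetzen von t = log(3): a(log(3)) = 6.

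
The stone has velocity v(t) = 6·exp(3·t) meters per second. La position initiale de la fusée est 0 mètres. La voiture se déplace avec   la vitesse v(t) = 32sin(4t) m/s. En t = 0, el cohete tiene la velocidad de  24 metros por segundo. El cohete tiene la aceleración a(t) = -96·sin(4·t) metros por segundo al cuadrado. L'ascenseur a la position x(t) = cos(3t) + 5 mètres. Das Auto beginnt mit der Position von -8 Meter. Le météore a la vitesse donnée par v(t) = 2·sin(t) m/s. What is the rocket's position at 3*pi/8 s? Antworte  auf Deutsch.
Ausgehend von der Beschleunigung a(t) = -96·sin(4·t), nehmen wir 2 Integrale. Das Integral von der Beschleunigung ist die Geschwindigkeit. Mit v(0) = 24 erhalten wir v(t) = 24·cos(4·t). Das Integral von der Geschwindigkeit, mit x(0) = 0, ergibt die Position: x(t) = 6·sin(4·t). Aus der Gleichung für die Position x(t) = 6·sin(4·t), setzen wir t = 3*pi/8 ein und erhalten x = -6.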